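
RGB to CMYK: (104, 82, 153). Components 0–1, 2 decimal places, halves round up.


R'=104/255≈0.4078, G'=82/255≈0.3216, B'=153/255≈0.6000
K = 1 - max(R',G',B') = 1 - 153/255 = 102/255 = 0.4 → 0.40
(1-R'-K)/(1-K) simplifies to (max-R)/max with max = 153:
C = (153-104)/153 = 49/153 = 0.32026… → 0.32
M = (153-82)/153 = 71/153 = 0.46405… → 0.46
Y = (153-153)/153 = 0/153 = 0 → 0.00
= CMYK(0.32, 0.46, 0.00, 0.40)


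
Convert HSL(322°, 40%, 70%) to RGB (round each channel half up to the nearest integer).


H=322°, S=0.40, L=0.70
C = (1-|2L-1|)×S = (1-|0.40|)×0.40 = 0.24
H' = H/60 = 322/60 ≈ 5.3667; X = C×(1-|H' mod 2 - 1|) = 0.152
m = L - C/2 = 0.70 - 0.12 = 0.58
Sector ⌊H'⌋ = 5 → (R',G',B') = (0.24, 0.0, 0.152)
RGB = ((R'+m)×255, (G'+m)×255, (B'+m)×255) = (209.1, 147.9, 186.66)
Round half up → RGB(209, 148, 187)


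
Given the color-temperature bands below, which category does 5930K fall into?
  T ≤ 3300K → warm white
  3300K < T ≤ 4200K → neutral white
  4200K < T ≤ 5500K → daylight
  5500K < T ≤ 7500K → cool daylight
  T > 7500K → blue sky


Temperature: 5930K
5500K < 5930K ≤ 7500K → cool daylight
Classification: cool daylight


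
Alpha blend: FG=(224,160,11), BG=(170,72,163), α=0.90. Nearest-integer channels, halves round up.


C = α×F + (1-α)×B, with 1-α = 0.10
R: 0.90×224 + 0.10×170 = 201.60 + 17.00 = 218.60 → 219
G: 0.90×160 + 0.10×72 = 144.00 + 7.20 = 151.20 → 151
B: 0.90×11 + 0.10×163 = 9.90 + 16.30 = 26.20 → 26
= RGB(219, 151, 26)


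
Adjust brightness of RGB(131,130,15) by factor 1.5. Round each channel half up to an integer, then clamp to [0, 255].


Multiply each channel by 1.5, round half up, clamp to [0, 255]
R: 131×1.5 = 196.5 → round → 197
G: 130×1.5 = 195
B: 15×1.5 = 22.5 → round → 23
= RGB(197, 195, 23)


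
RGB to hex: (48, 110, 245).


R = 48 → 30 (hex)
G = 110 → 6E (hex)
B = 245 → F5 (hex)
Hex = #306EF5


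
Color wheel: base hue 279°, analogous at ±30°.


Base hue: 279°
Left analog: (279 - 30) mod 360 = 249°
Right analog: (279 + 30) mod 360 = 309°
Analogous hues = 249° and 309°


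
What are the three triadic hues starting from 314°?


Triadic: equally spaced at 120° intervals
H1 = 314°
H2 = (314 + 120) mod 360 = 74°
H3 = (314 + 240) mod 360 = 194°
Triadic = 314°, 74°, 194°


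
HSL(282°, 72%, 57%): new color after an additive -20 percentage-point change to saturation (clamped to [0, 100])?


Original S = 72%
Adjustment = -20 percentage points
New S = 72 + (-20) = 52
Clamp to [0, 100] → 52
= HSL(282°, 52%, 57%)


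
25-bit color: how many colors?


Colors = 2^bits = 2^25
= 33,554,432 colors


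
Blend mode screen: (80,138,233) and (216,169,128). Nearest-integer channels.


Screen: C = 255 - (255-A)×(255-B)/255, rounded to nearest integer
R: 255 - (255-80)×(255-216)/255 = 255 - 6825/255 ≈ 255 - 26.765 = 228.235 → 228
G: 255 - (255-138)×(255-169)/255 = 255 - 10062/255 ≈ 255 - 39.459 = 215.541 → 216
B: 255 - (255-233)×(255-128)/255 = 255 - 2794/255 ≈ 255 - 10.957 = 244.043 → 244
= RGB(228, 216, 244)


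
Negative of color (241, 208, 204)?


Invert: (255-R, 255-G, 255-B)
R: 255-241 = 14
G: 255-208 = 47
B: 255-204 = 51
= RGB(14, 47, 51)


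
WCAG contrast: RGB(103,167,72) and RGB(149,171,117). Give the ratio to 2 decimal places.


Linearize each sRGB channel c=v/255: c/12.92 if c ≤ 0.04045 else ((c+0.055)/1.055)^2.4
L = 0.2126×R_lin + 0.7152×G_lin + 0.0722×B_lin
Color 1 (103,167,72):
  R=103: 103/255≈0.4039 > 0.04045 → ((0.4039+0.055)/1.055)^2.4 ≈ 0.13563
  G=167: 167/255≈0.6549 > 0.04045 → ((0.6549+0.055)/1.055)^2.4 ≈ 0.38643
  B=72: 72/255≈0.2824 > 0.04045 → ((0.2824+0.055)/1.055)^2.4 ≈ 0.06480
  L1 = 0.2126×0.13563 + 0.7152×0.38643 + 0.0722×0.06480 ≈ 0.30989
Color 2 (149,171,117):
  R=149: 149/255≈0.5843 > 0.04045 → ((0.5843+0.055)/1.055)^2.4 ≈ 0.30054
  G=171: 171/255≈0.6706 > 0.04045 → ((0.6706+0.055)/1.055)^2.4 ≈ 0.40724
  B=117: 117/255≈0.4588 > 0.04045 → ((0.4588+0.055)/1.055)^2.4 ≈ 0.17789
  L2 = 0.2126×0.30054 + 0.7152×0.40724 + 0.0722×0.17789 ≈ 0.36800
Lighter = 0.36800, Darker = 0.30989
Ratio = (L_lighter + 0.05) / (L_darker + 0.05)
Ratio = (0.36800 + 0.05) / (0.30989 + 0.05) = 0.41800 / 0.35989 ≈ 1.1615
Ratio ≈ 1.16:1


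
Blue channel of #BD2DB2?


Color: #BD2DB2
R = BD = 189
G = 2D = 45
B = B2 = 178
Blue = 178


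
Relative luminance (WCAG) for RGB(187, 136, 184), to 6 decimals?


Linearize each channel (sRGB transfer function): c = v/255; c_lin = c/12.92 if c ≤ 0.04045, else ((c+0.055)/1.055)^2.4
  R: 187/255 ≈ 0.733333 > 0.04045 → ((0.733333+0.055)/1.055)^2.4 ≈ 0.496933
  G: 136/255 ≈ 0.533333 > 0.04045 → ((0.533333+0.055)/1.055)^2.4 ≈ 0.246201
  B: 184/255 ≈ 0.721569 > 0.04045 → ((0.721569+0.055)/1.055)^2.4 ≈ 0.479320
R_lin = 0.496933, G_lin = 0.246201, B_lin = 0.479320
L = 0.2126×R + 0.7152×G + 0.0722×B
L = 0.2126×0.496933 + 0.7152×0.246201 + 0.0722×0.479320
L ≈ 0.316338


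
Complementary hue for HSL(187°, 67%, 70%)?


Complement = opposite side of color wheel = hue + 180°
H' = (187 + 180) mod 360 = 7°
S and L unchanged.
= HSL(7°, 67%, 70%)


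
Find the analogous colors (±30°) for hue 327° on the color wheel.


Base hue: 327°
Left analog: (327 - 30) mod 360 = 297°
Right analog: (327 + 30) mod 360 = 357°
Analogous hues = 297° and 357°


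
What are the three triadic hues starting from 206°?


Triadic: equally spaced at 120° intervals
H1 = 206°
H2 = (206 + 120) mod 360 = 326°
H3 = (206 + 240) mod 360 = 86°
Triadic = 206°, 326°, 86°


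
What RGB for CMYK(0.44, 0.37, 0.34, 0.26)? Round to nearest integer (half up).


R = 255 × (1-C) × (1-K) = 255 × 0.56 × 0.74 = 105.672 → 106
G = 255 × (1-M) × (1-K) = 255 × 0.63 × 0.74 = 118.881 → 119
B = 255 × (1-Y) × (1-K) = 255 × 0.66 × 0.74 = 124.542 → 125
= RGB(106, 119, 125)


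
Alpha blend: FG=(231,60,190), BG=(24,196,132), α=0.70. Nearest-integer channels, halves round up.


C = α×F + (1-α)×B, with 1-α = 0.30
R: 0.70×231 + 0.30×24 = 161.70 + 7.20 = 168.90 → 169
G: 0.70×60 + 0.30×196 = 42.00 + 58.80 = 100.80 → 101
B: 0.70×190 + 0.30×132 = 133.00 + 39.60 = 172.60 → 173
= RGB(169, 101, 173)


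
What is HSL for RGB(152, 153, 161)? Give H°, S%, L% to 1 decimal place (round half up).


Normalize: R'=152/255≈0.5961, G'=153/255≈0.6000, B'=161/255≈0.6314
Max=161/255, Min=152/255, Δ=Max-Min=9/255
L = (Max+Min)/2 = (161+152)/510 = 313/510 = 0.61372… → L = 61.4%
L > 0.5 → S = Δ/(2-Max-Min) = 9/(510-161-152) = 9/197 = 0.04568… → S = 4.6%
(the 1/255 factors cancel in S and H, so raw channel differences can be used)
Max is B' → H = 60 × ((R-G)/Δ + 4) = 60 × ((152-153)/9 + 4)
  -1/9 + 4 = -0.1111… + 4 = 3.8888…
  H = 60 × 3.8888… = 233.333…° → H = 233.3°
= HSL(233.3°, 4.6%, 61.4%)


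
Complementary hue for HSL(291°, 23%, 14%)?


Complement = opposite side of color wheel = hue + 180°
H' = (291 + 180) mod 360 = 111°
S and L unchanged.
= HSL(111°, 23%, 14%)


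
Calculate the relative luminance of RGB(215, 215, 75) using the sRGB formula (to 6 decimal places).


Linearize each channel (sRGB transfer function): c = v/255; c_lin = c/12.92 if c ≤ 0.04045, else ((c+0.055)/1.055)^2.4
  R: 215/255 ≈ 0.843137 > 0.04045 → ((0.843137+0.055)/1.055)^2.4 ≈ 0.679542
  G: 215/255 ≈ 0.843137 > 0.04045 → ((0.843137+0.055)/1.055)^2.4 ≈ 0.679542
  B: 75/255 ≈ 0.294118 > 0.04045 → ((0.294118+0.055)/1.055)^2.4 ≈ 0.070360
R_lin = 0.679542, G_lin = 0.679542, B_lin = 0.070360
L = 0.2126×R + 0.7152×G + 0.0722×B
L = 0.2126×0.679542 + 0.7152×0.679542 + 0.0722×0.070360
L ≈ 0.635560


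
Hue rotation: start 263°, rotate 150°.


New hue = (H + rotation) mod 360
New hue = (263 + 150) mod 360
= 413 mod 360
= 53°


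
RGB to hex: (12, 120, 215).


R = 12 → 0C (hex)
G = 120 → 78 (hex)
B = 215 → D7 (hex)
Hex = #0C78D7


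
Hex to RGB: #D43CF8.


D4 → 212 (R)
3C → 60 (G)
F8 → 248 (B)
= RGB(212, 60, 248)


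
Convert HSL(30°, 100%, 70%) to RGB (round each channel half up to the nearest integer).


H=30°, S=1.00, L=0.70
C = (1-|2L-1|)×S = (1-|0.40|)×1.00 = 0.6
H' = H/60 = 30/60 ≈ 0.5000; X = C×(1-|H' mod 2 - 1|) = 0.3
m = L - C/2 = 0.70 - 0.3 = 0.4
Sector ⌊H'⌋ = 0 → (R',G',B') = (0.6, 0.3, 0.0)
RGB = ((R'+m)×255, (G'+m)×255, (B'+m)×255) = (255.0, 178.5, 102.0)
Round half up → RGB(255, 179, 102)


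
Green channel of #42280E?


Color: #42280E
R = 42 = 66
G = 28 = 40
B = 0E = 14
Green = 40


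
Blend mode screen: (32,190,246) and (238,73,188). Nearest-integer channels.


Screen: C = 255 - (255-A)×(255-B)/255, rounded to nearest integer
R: 255 - (255-32)×(255-238)/255 = 255 - 3791/255 ≈ 255 - 14.867 = 240.133 → 240
G: 255 - (255-190)×(255-73)/255 = 255 - 11830/255 ≈ 255 - 46.392 = 208.608 → 209
B: 255 - (255-246)×(255-188)/255 = 255 - 603/255 ≈ 255 - 2.365 = 252.635 → 253
= RGB(240, 209, 253)


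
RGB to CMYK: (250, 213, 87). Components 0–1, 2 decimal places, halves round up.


R'=250/255≈0.9804, G'=213/255≈0.8353, B'=87/255≈0.3412
K = 1 - max(R',G',B') = 1 - 250/255 = 5/255 = 0.01960… → 0.02
(1-R'-K)/(1-K) simplifies to (max-R)/max with max = 250:
C = (250-250)/250 = 0/250 = 0 → 0.00
M = (250-213)/250 = 37/250 = 0.148 → 0.15
Y = (250-87)/250 = 163/250 = 0.652 → 0.65
= CMYK(0.00, 0.15, 0.65, 0.02)


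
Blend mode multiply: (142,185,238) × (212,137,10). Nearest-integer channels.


Multiply: C = A×B/255, rounded to nearest integer
R: 142×212/255 = 30104/255 ≈ 118.055 → 118
G: 185×137/255 = 25345/255 ≈ 99.392 → 99
B: 238×10/255 = 2380/255 ≈ 9.333 → 9
= RGB(118, 99, 9)


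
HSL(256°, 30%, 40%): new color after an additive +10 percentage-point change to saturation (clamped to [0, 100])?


Original S = 30%
Adjustment = +10 percentage points
New S = 30 + (10) = 40
Clamp to [0, 100] → 40
= HSL(256°, 40%, 40%)


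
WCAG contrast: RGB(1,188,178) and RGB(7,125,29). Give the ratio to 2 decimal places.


Linearize each sRGB channel c=v/255: c/12.92 if c ≤ 0.04045 else ((c+0.055)/1.055)^2.4
L = 0.2126×R_lin + 0.7152×G_lin + 0.0722×B_lin
Color 1 (1,188,178):
  R=1: 1/255≈0.0039 ≤ 0.04045 → 0.0039/12.92 ≈ 0.00030
  G=188: 188/255≈0.7373 > 0.04045 → ((0.7373+0.055)/1.055)^2.4 ≈ 0.50289
  B=178: 178/255≈0.6980 > 0.04045 → ((0.6980+0.055)/1.055)^2.4 ≈ 0.44520
  L1 = 0.2126×0.00030 + 0.7152×0.50289 + 0.0722×0.44520 ≈ 0.39187
Color 2 (7,125,29):
  R=7: 7/255≈0.0275 ≤ 0.04045 → 0.0275/12.92 ≈ 0.00212
  G=125: 125/255≈0.4902 > 0.04045 → ((0.4902+0.055)/1.055)^2.4 ≈ 0.20508
  B=29: 29/255≈0.1137 > 0.04045 → ((0.1137+0.055)/1.055)^2.4 ≈ 0.01229
  L2 = 0.2126×0.00212 + 0.7152×0.20508 + 0.0722×0.01229 ≈ 0.14801
Lighter = 0.39187, Darker = 0.14801
Ratio = (L_lighter + 0.05) / (L_darker + 0.05)
Ratio = (0.39187 + 0.05) / (0.14801 + 0.05) = 0.44187 / 0.19801 ≈ 2.2316
Ratio ≈ 2.23:1


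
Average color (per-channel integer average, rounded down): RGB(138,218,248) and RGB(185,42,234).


Midpoint: each channel = ⌊(C₁+C₂)/2⌋
R: ⌊(138+185)/2⌋ = 161
G: ⌊(218+42)/2⌋ = 130
B: ⌊(248+234)/2⌋ = 241
= RGB(161, 130, 241)


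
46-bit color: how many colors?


Colors = 2^bits = 2^46
= 70,368,744,177,664 colors


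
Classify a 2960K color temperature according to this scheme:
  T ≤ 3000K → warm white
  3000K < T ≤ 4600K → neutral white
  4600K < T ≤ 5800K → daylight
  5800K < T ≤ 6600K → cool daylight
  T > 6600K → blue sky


Temperature: 2960K
2960K ≤ 3000K → warm white
Classification: warm white


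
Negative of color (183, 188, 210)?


Invert: (255-R, 255-G, 255-B)
R: 255-183 = 72
G: 255-188 = 67
B: 255-210 = 45
= RGB(72, 67, 45)


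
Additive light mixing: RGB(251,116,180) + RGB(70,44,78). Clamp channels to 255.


Additive: each channel = min(255, C₁+C₂)
R: 251+70 = 321 → 255
G: 116+44 = 160 → 160
B: 180+78 = 258 → 255
= RGB(255, 160, 255)


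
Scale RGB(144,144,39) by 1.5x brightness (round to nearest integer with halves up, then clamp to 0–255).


Multiply each channel by 1.5, round half up, clamp to [0, 255]
R: 144×1.5 = 216
G: 144×1.5 = 216
B: 39×1.5 = 58.5 → round → 59
= RGB(216, 216, 59)


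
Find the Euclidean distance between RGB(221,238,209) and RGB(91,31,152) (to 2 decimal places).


d = √[(R₁-R₂)² + (G₁-G₂)² + (B₁-B₂)²]
d = √[(221-91)² + (238-31)² + (209-152)²]
d = √[16900 + 42849 + 3249]
d = √62998
d ≈ 250.99


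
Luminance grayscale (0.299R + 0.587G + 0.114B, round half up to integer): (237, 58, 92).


Gray = 0.299×R + 0.587×G + 0.114×B
Gray = 0.299×237 + 0.587×58 + 0.114×92
Gray = 70.863 + 34.046 + 10.488
Gray = 115.397 → round half up → 115
Gray = 115


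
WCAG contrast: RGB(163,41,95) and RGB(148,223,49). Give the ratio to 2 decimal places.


Linearize each sRGB channel c=v/255: c/12.92 if c ≤ 0.04045 else ((c+0.055)/1.055)^2.4
L = 0.2126×R_lin + 0.7152×G_lin + 0.0722×B_lin
Color 1 (163,41,95):
  R=163: 163/255≈0.6392 > 0.04045 → ((0.6392+0.055)/1.055)^2.4 ≈ 0.36625
  G=41: 41/255≈0.1608 > 0.04045 → ((0.1608+0.055)/1.055)^2.4 ≈ 0.02217
  B=95: 95/255≈0.3725 > 0.04045 → ((0.3725+0.055)/1.055)^2.4 ≈ 0.11444
  L1 = 0.2126×0.36625 + 0.7152×0.02217 + 0.0722×0.11444 ≈ 0.10199
Color 2 (148,223,49):
  R=148: 148/255≈0.5804 > 0.04045 → ((0.5804+0.055)/1.055)^2.4 ≈ 0.29614
  G=223: 223/255≈0.8745 > 0.04045 → ((0.8745+0.055)/1.055)^2.4 ≈ 0.73791
  B=49: 49/255≈0.1922 > 0.04045 → ((0.1922+0.055)/1.055)^2.4 ≈ 0.03071
  L2 = 0.2126×0.29614 + 0.7152×0.73791 + 0.0722×0.03071 ≈ 0.59293
Lighter = 0.59293, Darker = 0.10199
Ratio = (L_lighter + 0.05) / (L_darker + 0.05)
Ratio = (0.59293 + 0.05) / (0.10199 + 0.05) = 0.64293 / 0.15199 ≈ 4.2302
Ratio ≈ 4.23:1


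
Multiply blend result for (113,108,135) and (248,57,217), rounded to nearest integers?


Multiply: C = A×B/255, rounded to nearest integer
R: 113×248/255 = 28024/255 ≈ 109.898 → 110
G: 108×57/255 = 6156/255 ≈ 24.141 → 24
B: 135×217/255 = 29295/255 ≈ 114.882 → 115
= RGB(110, 24, 115)


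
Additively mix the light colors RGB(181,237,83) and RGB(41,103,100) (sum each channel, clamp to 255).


Additive: each channel = min(255, C₁+C₂)
R: 181+41 = 222 → 222
G: 237+103 = 340 → 255
B: 83+100 = 183 → 183
= RGB(222, 255, 183)


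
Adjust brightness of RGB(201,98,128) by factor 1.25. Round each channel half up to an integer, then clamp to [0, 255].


Multiply each channel by 1.25, round half up, clamp to [0, 255]
R: 201×1.25 = 251.25 → round → 251
G: 98×1.25 = 122.5 → round → 123
B: 128×1.25 = 160
= RGB(251, 123, 160)


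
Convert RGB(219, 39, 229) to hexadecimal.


R = 219 → DB (hex)
G = 39 → 27 (hex)
B = 229 → E5 (hex)
Hex = #DB27E5


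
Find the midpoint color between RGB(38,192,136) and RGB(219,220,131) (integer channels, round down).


Midpoint: each channel = ⌊(C₁+C₂)/2⌋
R: ⌊(38+219)/2⌋ = 128
G: ⌊(192+220)/2⌋ = 206
B: ⌊(136+131)/2⌋ = 133
= RGB(128, 206, 133)


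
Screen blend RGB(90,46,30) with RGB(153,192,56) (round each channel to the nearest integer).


Screen: C = 255 - (255-A)×(255-B)/255, rounded to nearest integer
R: 255 - (255-90)×(255-153)/255 = 255 - 16830/255 ≈ 255 - 66.000 = 189.000 → 189
G: 255 - (255-46)×(255-192)/255 = 255 - 13167/255 ≈ 255 - 51.635 = 203.365 → 203
B: 255 - (255-30)×(255-56)/255 = 255 - 44775/255 ≈ 255 - 175.588 = 79.412 → 79
= RGB(189, 203, 79)


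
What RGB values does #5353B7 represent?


53 → 83 (R)
53 → 83 (G)
B7 → 183 (B)
= RGB(83, 83, 183)


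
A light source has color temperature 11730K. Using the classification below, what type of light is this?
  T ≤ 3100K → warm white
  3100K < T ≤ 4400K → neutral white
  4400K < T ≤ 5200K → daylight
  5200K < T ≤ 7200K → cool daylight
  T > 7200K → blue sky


Temperature: 11730K
11730K > 7200K → blue sky
Classification: blue sky


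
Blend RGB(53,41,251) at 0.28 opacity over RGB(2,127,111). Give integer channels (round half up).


C = α×F + (1-α)×B, with 1-α = 0.72
R: 0.28×53 + 0.72×2 = 14.84 + 1.44 = 16.28 → 16
G: 0.28×41 + 0.72×127 = 11.48 + 91.44 = 102.92 → 103
B: 0.28×251 + 0.72×111 = 70.28 + 79.92 = 150.20 → 150
= RGB(16, 103, 150)


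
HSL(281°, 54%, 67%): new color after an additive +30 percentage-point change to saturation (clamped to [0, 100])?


Original S = 54%
Adjustment = +30 percentage points
New S = 54 + (30) = 84
Clamp to [0, 100] → 84
= HSL(281°, 84%, 67%)


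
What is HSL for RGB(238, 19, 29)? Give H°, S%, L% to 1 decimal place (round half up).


Normalize: R'=238/255≈0.9333, G'=19/255≈0.0745, B'=29/255≈0.1137
Max=238/255, Min=19/255, Δ=Max-Min=219/255
L = (Max+Min)/2 = (238+19)/510 = 257/510 = 0.50392… → L = 50.4%
L > 0.5 → S = Δ/(2-Max-Min) = 219/(510-238-19) = 219/253 = 0.86561… → S = 86.6%
(the 1/255 factors cancel in S and H, so raw channel differences can be used)
Max is R' → H = 60 × (((G-B)/Δ) mod 6) = 60 × (((19-29)/219) mod 6)
  (-10)/219 = -0.0456…; negative, so add 6 → 5.9543…
  H = 60 × 5.9543… = 357.260…° → H = 357.3°
= HSL(357.3°, 86.6%, 50.4%)


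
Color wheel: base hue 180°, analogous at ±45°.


Base hue: 180°
Left analog: (180 - 45) mod 360 = 135°
Right analog: (180 + 45) mod 360 = 225°
Analogous hues = 135° and 225°


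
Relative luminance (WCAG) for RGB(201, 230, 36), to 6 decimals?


Linearize each channel (sRGB transfer function): c = v/255; c_lin = c/12.92 if c ≤ 0.04045, else ((c+0.055)/1.055)^2.4
  R: 201/255 ≈ 0.788235 > 0.04045 → ((0.788235+0.055)/1.055)^2.4 ≈ 0.584078
  G: 230/255 ≈ 0.901961 > 0.04045 → ((0.901961+0.055)/1.055)^2.4 ≈ 0.791298
  B: 36/255 ≈ 0.141176 > 0.04045 → ((0.141176+0.055)/1.055)^2.4 ≈ 0.017642
R_lin = 0.584078, G_lin = 0.791298, B_lin = 0.017642
L = 0.2126×R + 0.7152×G + 0.0722×B
L = 0.2126×0.584078 + 0.7152×0.791298 + 0.0722×0.017642
L ≈ 0.691385


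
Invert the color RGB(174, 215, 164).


Invert: (255-R, 255-G, 255-B)
R: 255-174 = 81
G: 255-215 = 40
B: 255-164 = 91
= RGB(81, 40, 91)


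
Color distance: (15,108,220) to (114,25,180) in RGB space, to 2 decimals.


d = √[(R₁-R₂)² + (G₁-G₂)² + (B₁-B₂)²]
d = √[(15-114)² + (108-25)² + (220-180)²]
d = √[9801 + 6889 + 1600]
d = √18290
d ≈ 135.24


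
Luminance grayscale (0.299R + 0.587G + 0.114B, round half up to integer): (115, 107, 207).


Gray = 0.299×R + 0.587×G + 0.114×B
Gray = 0.299×115 + 0.587×107 + 0.114×207
Gray = 34.385 + 62.809 + 23.598
Gray = 120.792 → round half up → 121
Gray = 121


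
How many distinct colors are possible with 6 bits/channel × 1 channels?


Total bits = 6 bits/channel × 1 channels = 6 bits
Distinct colors = 2^6
= 64 colors


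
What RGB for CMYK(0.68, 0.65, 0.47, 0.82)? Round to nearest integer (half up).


R = 255 × (1-C) × (1-K) = 255 × 0.32 × 0.18 = 14.688 → 15
G = 255 × (1-M) × (1-K) = 255 × 0.35 × 0.18 = 16.065 → 16
B = 255 × (1-Y) × (1-K) = 255 × 0.53 × 0.18 = 24.327 → 24
= RGB(15, 16, 24)


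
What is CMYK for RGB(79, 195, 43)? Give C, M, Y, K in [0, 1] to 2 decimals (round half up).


R'=79/255≈0.3098, G'=195/255≈0.7647, B'=43/255≈0.1686
K = 1 - max(R',G',B') = 1 - 195/255 = 60/255 = 0.23529… → 0.24
(1-R'-K)/(1-K) simplifies to (max-R)/max with max = 195:
C = (195-79)/195 = 116/195 = 0.59487… → 0.59
M = (195-195)/195 = 0/195 = 0 → 0.00
Y = (195-43)/195 = 152/195 = 0.77948… → 0.78
= CMYK(0.59, 0.00, 0.78, 0.24)


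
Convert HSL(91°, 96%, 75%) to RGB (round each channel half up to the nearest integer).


H=91°, S=0.96, L=0.75
C = (1-|2L-1|)×S = (1-|0.50|)×0.96 = 0.48
H' = H/60 = 91/60 ≈ 1.5167; X = C×(1-|H' mod 2 - 1|) = 0.232
m = L - C/2 = 0.75 - 0.24 = 0.51
Sector ⌊H'⌋ = 1 → (R',G',B') = (0.232, 0.48, 0.0)
RGB = ((R'+m)×255, (G'+m)×255, (B'+m)×255) = (189.21, 252.45, 130.05)
Round half up → RGB(189, 252, 130)


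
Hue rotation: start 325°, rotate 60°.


New hue = (H + rotation) mod 360
New hue = (325 + 60) mod 360
= 385 mod 360
= 25°


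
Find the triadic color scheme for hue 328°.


Triadic: equally spaced at 120° intervals
H1 = 328°
H2 = (328 + 120) mod 360 = 88°
H3 = (328 + 240) mod 360 = 208°
Triadic = 328°, 88°, 208°


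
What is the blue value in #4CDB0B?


Color: #4CDB0B
R = 4C = 76
G = DB = 219
B = 0B = 11
Blue = 11


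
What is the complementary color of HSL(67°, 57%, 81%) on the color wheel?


Complement = opposite side of color wheel = hue + 180°
H' = (67 + 180) mod 360 = 247°
S and L unchanged.
= HSL(247°, 57%, 81%)


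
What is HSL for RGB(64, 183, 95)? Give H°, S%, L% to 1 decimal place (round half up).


Normalize: R'=64/255≈0.2510, G'=183/255≈0.7176, B'=95/255≈0.3725
Max=183/255, Min=64/255, Δ=Max-Min=119/255
L = (Max+Min)/2 = (183+64)/510 = 247/510 = 0.48431… → L = 48.4%
L ≤ 0.5 → S = Δ/(Max+Min) = 119/(183+64) = 119/247 = 0.48178… → S = 48.2%
(the 1/255 factors cancel in S and H, so raw channel differences can be used)
Max is G' → H = 60 × ((B-R)/Δ + 2) = 60 × ((95-64)/119 + 2)
  31/119 + 2 = 0.2605… + 2 = 2.2605…
  H = 60 × 2.2605… = 135.630…° → H = 135.6°
= HSL(135.6°, 48.2%, 48.4%)


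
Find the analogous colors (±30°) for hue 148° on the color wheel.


Base hue: 148°
Left analog: (148 - 30) mod 360 = 118°
Right analog: (148 + 30) mod 360 = 178°
Analogous hues = 118° and 178°


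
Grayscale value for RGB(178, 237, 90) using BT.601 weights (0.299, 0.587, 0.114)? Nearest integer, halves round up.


Gray = 0.299×R + 0.587×G + 0.114×B
Gray = 0.299×178 + 0.587×237 + 0.114×90
Gray = 53.222 + 139.119 + 10.260
Gray = 202.601 → round half up → 203
Gray = 203


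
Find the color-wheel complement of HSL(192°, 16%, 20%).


Complement = opposite side of color wheel = hue + 180°
H' = (192 + 180) mod 360 = 12°
S and L unchanged.
= HSL(12°, 16%, 20%)


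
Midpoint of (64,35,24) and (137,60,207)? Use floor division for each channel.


Midpoint: each channel = ⌊(C₁+C₂)/2⌋
R: ⌊(64+137)/2⌋ = 100
G: ⌊(35+60)/2⌋ = 47
B: ⌊(24+207)/2⌋ = 115
= RGB(100, 47, 115)


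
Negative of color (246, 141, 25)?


Invert: (255-R, 255-G, 255-B)
R: 255-246 = 9
G: 255-141 = 114
B: 255-25 = 230
= RGB(9, 114, 230)


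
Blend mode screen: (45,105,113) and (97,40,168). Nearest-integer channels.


Screen: C = 255 - (255-A)×(255-B)/255, rounded to nearest integer
R: 255 - (255-45)×(255-97)/255 = 255 - 33180/255 ≈ 255 - 130.118 = 124.882 → 125
G: 255 - (255-105)×(255-40)/255 = 255 - 32250/255 ≈ 255 - 126.471 = 128.529 → 129
B: 255 - (255-113)×(255-168)/255 = 255 - 12354/255 ≈ 255 - 48.447 = 206.553 → 207
= RGB(125, 129, 207)


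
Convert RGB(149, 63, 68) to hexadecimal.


R = 149 → 95 (hex)
G = 63 → 3F (hex)
B = 68 → 44 (hex)
Hex = #953F44


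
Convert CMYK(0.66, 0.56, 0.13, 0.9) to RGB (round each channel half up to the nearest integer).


R = 255 × (1-C) × (1-K) = 255 × 0.34 × 0.10 = 8.67 → 9
G = 255 × (1-M) × (1-K) = 255 × 0.44 × 0.10 = 11.22 → 11
B = 255 × (1-Y) × (1-K) = 255 × 0.87 × 0.10 = 22.185 → 22
= RGB(9, 11, 22)


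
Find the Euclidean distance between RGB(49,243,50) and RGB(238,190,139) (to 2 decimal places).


d = √[(R₁-R₂)² + (G₁-G₂)² + (B₁-B₂)²]
d = √[(49-238)² + (243-190)² + (50-139)²]
d = √[35721 + 2809 + 7921]
d = √46451
d ≈ 215.52


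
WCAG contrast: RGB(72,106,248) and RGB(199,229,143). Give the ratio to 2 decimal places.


Linearize each sRGB channel c=v/255: c/12.92 if c ≤ 0.04045 else ((c+0.055)/1.055)^2.4
L = 0.2126×R_lin + 0.7152×G_lin + 0.0722×B_lin
Color 1 (72,106,248):
  R=72: 72/255≈0.2824 > 0.04045 → ((0.2824+0.055)/1.055)^2.4 ≈ 0.06480
  G=106: 106/255≈0.4157 > 0.04045 → ((0.4157+0.055)/1.055)^2.4 ≈ 0.14413
  B=248: 248/255≈0.9725 > 0.04045 → ((0.9725+0.055)/1.055)^2.4 ≈ 0.93869
  L1 = 0.2126×0.06480 + 0.7152×0.14413 + 0.0722×0.93869 ≈ 0.18463
Color 2 (199,229,143):
  R=199: 199/255≈0.7804 > 0.04045 → ((0.7804+0.055)/1.055)^2.4 ≈ 0.57112
  G=229: 229/255≈0.8980 > 0.04045 → ((0.8980+0.055)/1.055)^2.4 ≈ 0.78354
  B=143: 143/255≈0.5608 > 0.04045 → ((0.5608+0.055)/1.055)^2.4 ≈ 0.27468
  L2 = 0.2126×0.57112 + 0.7152×0.78354 + 0.0722×0.27468 ≈ 0.70164
Lighter = 0.70164, Darker = 0.18463
Ratio = (L_lighter + 0.05) / (L_darker + 0.05)
Ratio = (0.70164 + 0.05) / (0.18463 + 0.05) = 0.75164 / 0.23463 ≈ 3.2035
Ratio ≈ 3.20:1


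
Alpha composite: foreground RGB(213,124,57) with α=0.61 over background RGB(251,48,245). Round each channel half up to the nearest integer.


C = α×F + (1-α)×B, with 1-α = 0.39
R: 0.61×213 + 0.39×251 = 129.93 + 97.89 = 227.82 → 228
G: 0.61×124 + 0.39×48 = 75.64 + 18.72 = 94.36 → 94
B: 0.61×57 + 0.39×245 = 34.77 + 95.55 = 130.32 → 130
= RGB(228, 94, 130)


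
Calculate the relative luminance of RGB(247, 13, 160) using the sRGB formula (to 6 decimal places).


Linearize each channel (sRGB transfer function): c = v/255; c_lin = c/12.92 if c ≤ 0.04045, else ((c+0.055)/1.055)^2.4
  R: 247/255 ≈ 0.968627 > 0.04045 → ((0.968627+0.055)/1.055)^2.4 ≈ 0.930111
  G: 13/255 ≈ 0.050980 > 0.04045 → ((0.050980+0.055)/1.055)^2.4 ≈ 0.004025
  B: 160/255 ≈ 0.627451 > 0.04045 → ((0.627451+0.055)/1.055)^2.4 ≈ 0.351533
R_lin = 0.930111, G_lin = 0.004025, B_lin = 0.351533
L = 0.2126×R + 0.7152×G + 0.0722×B
L = 0.2126×0.930111 + 0.7152×0.004025 + 0.0722×0.351533
L ≈ 0.226001


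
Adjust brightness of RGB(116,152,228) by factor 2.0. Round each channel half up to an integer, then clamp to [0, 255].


Multiply each channel by 2.0, round half up, clamp to [0, 255]
R: 116×2.0 = 232
G: 152×2.0 = 304 → clamp → 255
B: 228×2.0 = 456 → clamp → 255
= RGB(232, 255, 255)


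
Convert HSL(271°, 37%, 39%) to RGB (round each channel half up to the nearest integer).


H=271°, S=0.37, L=0.39
C = (1-|2L-1|)×S = (1-|-0.22|)×0.37 = 0.2886
H' = H/60 = 271/60 ≈ 4.5167; X = C×(1-|H' mod 2 - 1|) = 0.14911
m = L - C/2 = 0.39 - 0.1443 = 0.2457
Sector ⌊H'⌋ = 4 → (R',G',B') = (0.14911, 0.0, 0.2886)
RGB = ((R'+m)×255, (G'+m)×255, (B'+m)×255) = (100.67655, 62.6535, 136.2465)
Round half up → RGB(101, 63, 136)


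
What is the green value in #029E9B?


Color: #029E9B
R = 02 = 2
G = 9E = 158
B = 9B = 155
Green = 158


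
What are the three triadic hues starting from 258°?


Triadic: equally spaced at 120° intervals
H1 = 258°
H2 = (258 + 120) mod 360 = 18°
H3 = (258 + 240) mod 360 = 138°
Triadic = 258°, 18°, 138°


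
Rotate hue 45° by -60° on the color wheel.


New hue = (H + rotation) mod 360
New hue = (45 -60) mod 360
= -15 mod 360
= 345°


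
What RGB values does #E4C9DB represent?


E4 → 228 (R)
C9 → 201 (G)
DB → 219 (B)
= RGB(228, 201, 219)


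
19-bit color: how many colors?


Colors = 2^bits = 2^19
= 524,288 colors


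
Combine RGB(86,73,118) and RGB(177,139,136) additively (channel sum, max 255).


Additive: each channel = min(255, C₁+C₂)
R: 86+177 = 263 → 255
G: 73+139 = 212 → 212
B: 118+136 = 254 → 254
= RGB(255, 212, 254)


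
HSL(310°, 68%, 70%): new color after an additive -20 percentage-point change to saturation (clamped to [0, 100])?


Original S = 68%
Adjustment = -20 percentage points
New S = 68 + (-20) = 48
Clamp to [0, 100] → 48
= HSL(310°, 48%, 70%)


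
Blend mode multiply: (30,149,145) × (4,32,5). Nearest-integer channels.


Multiply: C = A×B/255, rounded to nearest integer
R: 30×4/255 = 120/255 ≈ 0.471 → 0
G: 149×32/255 = 4768/255 ≈ 18.698 → 19
B: 145×5/255 = 725/255 ≈ 2.843 → 3
= RGB(0, 19, 3)


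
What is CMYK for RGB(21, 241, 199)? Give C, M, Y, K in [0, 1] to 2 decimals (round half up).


R'=21/255≈0.0824, G'=241/255≈0.9451, B'=199/255≈0.7804
K = 1 - max(R',G',B') = 1 - 241/255 = 14/255 = 0.05490… → 0.05
(1-R'-K)/(1-K) simplifies to (max-R)/max with max = 241:
C = (241-21)/241 = 220/241 = 0.91286… → 0.91
M = (241-241)/241 = 0/241 = 0 → 0.00
Y = (241-199)/241 = 42/241 = 0.17427… → 0.17
= CMYK(0.91, 0.00, 0.17, 0.05)


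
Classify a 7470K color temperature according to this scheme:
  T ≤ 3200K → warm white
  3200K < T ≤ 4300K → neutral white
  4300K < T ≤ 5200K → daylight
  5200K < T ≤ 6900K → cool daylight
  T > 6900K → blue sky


Temperature: 7470K
7470K > 6900K → blue sky
Classification: blue sky


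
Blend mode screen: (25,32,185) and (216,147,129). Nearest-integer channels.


Screen: C = 255 - (255-A)×(255-B)/255, rounded to nearest integer
R: 255 - (255-25)×(255-216)/255 = 255 - 8970/255 ≈ 255 - 35.176 = 219.824 → 220
G: 255 - (255-32)×(255-147)/255 = 255 - 24084/255 ≈ 255 - 94.447 = 160.553 → 161
B: 255 - (255-185)×(255-129)/255 = 255 - 8820/255 ≈ 255 - 34.588 = 220.412 → 220
= RGB(220, 161, 220)


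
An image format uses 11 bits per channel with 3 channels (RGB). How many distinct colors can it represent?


Total bits = 11 bits/channel × 3 channels = 33 bits
Distinct colors = 2^33
= 8,589,934,592 colors


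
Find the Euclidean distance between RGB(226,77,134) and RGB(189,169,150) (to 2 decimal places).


d = √[(R₁-R₂)² + (G₁-G₂)² + (B₁-B₂)²]
d = √[(226-189)² + (77-169)² + (134-150)²]
d = √[1369 + 8464 + 256]
d = √10089
d ≈ 100.44


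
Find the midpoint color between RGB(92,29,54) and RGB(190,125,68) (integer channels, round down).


Midpoint: each channel = ⌊(C₁+C₂)/2⌋
R: ⌊(92+190)/2⌋ = 141
G: ⌊(29+125)/2⌋ = 77
B: ⌊(54+68)/2⌋ = 61
= RGB(141, 77, 61)


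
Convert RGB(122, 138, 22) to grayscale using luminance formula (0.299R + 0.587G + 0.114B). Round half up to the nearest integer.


Gray = 0.299×R + 0.587×G + 0.114×B
Gray = 0.299×122 + 0.587×138 + 0.114×22
Gray = 36.478 + 81.006 + 2.508
Gray = 119.992 → round half up → 120
Gray = 120


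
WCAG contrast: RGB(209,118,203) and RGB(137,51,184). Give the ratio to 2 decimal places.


Linearize each sRGB channel c=v/255: c/12.92 if c ≤ 0.04045 else ((c+0.055)/1.055)^2.4
L = 0.2126×R_lin + 0.7152×G_lin + 0.0722×B_lin
Color 1 (209,118,203):
  R=209: 209/255≈0.8196 > 0.04045 → ((0.8196+0.055)/1.055)^2.4 ≈ 0.63760
  G=118: 118/255≈0.4627 > 0.04045 → ((0.4627+0.055)/1.055)^2.4 ≈ 0.18116
  B=203: 203/255≈0.7961 > 0.04045 → ((0.7961+0.055)/1.055)^2.4 ≈ 0.59720
  L1 = 0.2126×0.63760 + 0.7152×0.18116 + 0.0722×0.59720 ≈ 0.30824
Color 2 (137,51,184):
  R=137: 137/255≈0.5373 > 0.04045 → ((0.5373+0.055)/1.055)^2.4 ≈ 0.25016
  G=51: 51/255≈0.2000 > 0.04045 → ((0.2000+0.055)/1.055)^2.4 ≈ 0.03310
  B=184: 184/255≈0.7216 > 0.04045 → ((0.7216+0.055)/1.055)^2.4 ≈ 0.47932
  L2 = 0.2126×0.25016 + 0.7152×0.03310 + 0.0722×0.47932 ≈ 0.11147
Lighter = 0.30824, Darker = 0.11147
Ratio = (L_lighter + 0.05) / (L_darker + 0.05)
Ratio = (0.30824 + 0.05) / (0.11147 + 0.05) = 0.35824 / 0.16147 ≈ 2.2187
Ratio ≈ 2.22:1


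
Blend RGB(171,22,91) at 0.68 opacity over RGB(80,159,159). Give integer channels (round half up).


C = α×F + (1-α)×B, with 1-α = 0.32
R: 0.68×171 + 0.32×80 = 116.28 + 25.60 = 141.88 → 142
G: 0.68×22 + 0.32×159 = 14.96 + 50.88 = 65.84 → 66
B: 0.68×91 + 0.32×159 = 61.88 + 50.88 = 112.76 → 113
= RGB(142, 66, 113)


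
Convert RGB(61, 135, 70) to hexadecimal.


R = 61 → 3D (hex)
G = 135 → 87 (hex)
B = 70 → 46 (hex)
Hex = #3D8746


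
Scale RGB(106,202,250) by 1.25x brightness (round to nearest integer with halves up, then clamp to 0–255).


Multiply each channel by 1.25, round half up, clamp to [0, 255]
R: 106×1.25 = 132.5 → round → 133
G: 202×1.25 = 252.5 → round → 253
B: 250×1.25 = 312.5 → round → 313 → clamp → 255
= RGB(133, 253, 255)


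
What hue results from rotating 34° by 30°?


New hue = (H + rotation) mod 360
New hue = (34 + 30) mod 360
= 64 mod 360
= 64°


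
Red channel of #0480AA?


Color: #0480AA
R = 04 = 4
G = 80 = 128
B = AA = 170
Red = 4


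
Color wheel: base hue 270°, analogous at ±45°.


Base hue: 270°
Left analog: (270 - 45) mod 360 = 225°
Right analog: (270 + 45) mod 360 = 315°
Analogous hues = 225° and 315°


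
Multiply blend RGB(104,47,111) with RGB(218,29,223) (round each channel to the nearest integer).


Multiply: C = A×B/255, rounded to nearest integer
R: 104×218/255 = 22672/255 ≈ 88.910 → 89
G: 47×29/255 = 1363/255 ≈ 5.345 → 5
B: 111×223/255 = 24753/255 ≈ 97.071 → 97
= RGB(89, 5, 97)


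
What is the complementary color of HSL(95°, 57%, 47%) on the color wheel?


Complement = opposite side of color wheel = hue + 180°
H' = (95 + 180) mod 360 = 275°
S and L unchanged.
= HSL(275°, 57%, 47%)


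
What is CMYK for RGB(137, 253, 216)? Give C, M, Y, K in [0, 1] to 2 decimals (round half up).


R'=137/255≈0.5373, G'=253/255≈0.9922, B'=216/255≈0.8471
K = 1 - max(R',G',B') = 1 - 253/255 = 2/255 = 0.00784… → 0.01
(1-R'-K)/(1-K) simplifies to (max-R)/max with max = 253:
C = (253-137)/253 = 116/253 = 0.45849… → 0.46
M = (253-253)/253 = 0/253 = 0 → 0.00
Y = (253-216)/253 = 37/253 = 0.14624… → 0.15
= CMYK(0.46, 0.00, 0.15, 0.01)


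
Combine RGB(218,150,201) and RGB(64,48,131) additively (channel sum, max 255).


Additive: each channel = min(255, C₁+C₂)
R: 218+64 = 282 → 255
G: 150+48 = 198 → 198
B: 201+131 = 332 → 255
= RGB(255, 198, 255)


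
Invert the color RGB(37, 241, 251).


Invert: (255-R, 255-G, 255-B)
R: 255-37 = 218
G: 255-241 = 14
B: 255-251 = 4
= RGB(218, 14, 4)


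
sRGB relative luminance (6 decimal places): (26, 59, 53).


Linearize each channel (sRGB transfer function): c = v/255; c_lin = c/12.92 if c ≤ 0.04045, else ((c+0.055)/1.055)^2.4
  R: 26/255 ≈ 0.101961 > 0.04045 → ((0.101961+0.055)/1.055)^2.4 ≈ 0.010330
  G: 59/255 ≈ 0.231373 > 0.04045 → ((0.231373+0.055)/1.055)^2.4 ≈ 0.043735
  B: 53/255 ≈ 0.207843 > 0.04045 → ((0.207843+0.055)/1.055)^2.4 ≈ 0.035601
R_lin = 0.010330, G_lin = 0.043735, B_lin = 0.035601
L = 0.2126×R + 0.7152×G + 0.0722×B
L = 0.2126×0.010330 + 0.7152×0.043735 + 0.0722×0.035601
L ≈ 0.036046


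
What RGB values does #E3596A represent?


E3 → 227 (R)
59 → 89 (G)
6A → 106 (B)
= RGB(227, 89, 106)


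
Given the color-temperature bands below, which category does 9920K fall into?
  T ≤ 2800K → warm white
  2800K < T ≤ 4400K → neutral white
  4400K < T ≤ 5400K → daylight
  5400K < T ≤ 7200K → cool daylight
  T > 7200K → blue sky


Temperature: 9920K
9920K > 7200K → blue sky
Classification: blue sky


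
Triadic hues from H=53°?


Triadic: equally spaced at 120° intervals
H1 = 53°
H2 = (53 + 120) mod 360 = 173°
H3 = (53 + 240) mod 360 = 293°
Triadic = 53°, 173°, 293°


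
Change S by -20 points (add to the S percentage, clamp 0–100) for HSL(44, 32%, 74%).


Original S = 32%
Adjustment = -20 percentage points
New S = 32 + (-20) = 12
Clamp to [0, 100] → 12
= HSL(44°, 12%, 74%)


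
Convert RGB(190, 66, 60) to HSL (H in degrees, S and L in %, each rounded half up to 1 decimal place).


Normalize: R'=190/255≈0.7451, G'=66/255≈0.2588, B'=60/255≈0.2353
Max=190/255, Min=60/255, Δ=Max-Min=130/255
L = (Max+Min)/2 = (190+60)/510 = 250/510 = 0.49019… → L = 49.0%
L ≤ 0.5 → S = Δ/(Max+Min) = 130/(190+60) = 130/250 = 0.52 → S = 52.0%
(the 1/255 factors cancel in S and H, so raw channel differences can be used)
Max is R' → H = 60 × (((G-B)/Δ) mod 6) = 60 × (((66-60)/130) mod 6)
  6/130 = 0.0461…
  H = 60 × 0.0461… = 2.769…° → H = 2.8°
= HSL(2.8°, 52.0%, 49.0%)


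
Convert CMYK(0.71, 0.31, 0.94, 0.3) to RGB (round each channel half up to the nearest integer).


R = 255 × (1-C) × (1-K) = 255 × 0.29 × 0.70 = 51.765 → 52
G = 255 × (1-M) × (1-K) = 255 × 0.69 × 0.70 = 123.165 → 123
B = 255 × (1-Y) × (1-K) = 255 × 0.06 × 0.70 = 10.71 → 11
= RGB(52, 123, 11)


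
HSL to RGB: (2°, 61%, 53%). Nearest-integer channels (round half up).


H=2°, S=0.61, L=0.53
C = (1-|2L-1|)×S = (1-|0.06|)×0.61 = 0.5734
H' = H/60 = 2/60 ≈ 0.0333; X = C×(1-|H' mod 2 - 1|) ≈ 0.0191
m = L - C/2 = 0.53 - 0.2867 = 0.2433
Sector ⌊H'⌋ = 0 → (R',G',B') = (0.5734, ≈0.0191, 0.0)
RGB = ((R'+m)×255, (G'+m)×255, (B'+m)×255) = (208.2585, 66.9154, 62.0415)
Round half up → RGB(208, 67, 62)


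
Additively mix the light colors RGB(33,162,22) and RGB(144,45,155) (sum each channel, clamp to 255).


Additive: each channel = min(255, C₁+C₂)
R: 33+144 = 177 → 177
G: 162+45 = 207 → 207
B: 22+155 = 177 → 177
= RGB(177, 207, 177)


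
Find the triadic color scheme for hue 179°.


Triadic: equally spaced at 120° intervals
H1 = 179°
H2 = (179 + 120) mod 360 = 299°
H3 = (179 + 240) mod 360 = 59°
Triadic = 179°, 299°, 59°


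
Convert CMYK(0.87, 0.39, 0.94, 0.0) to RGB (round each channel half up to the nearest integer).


R = 255 × (1-C) × (1-K) = 255 × 0.13 × 1.00 = 33.15 → 33
G = 255 × (1-M) × (1-K) = 255 × 0.61 × 1.00 = 155.55 → 156
B = 255 × (1-Y) × (1-K) = 255 × 0.06 × 1.00 = 15.3 → 15
= RGB(33, 156, 15)


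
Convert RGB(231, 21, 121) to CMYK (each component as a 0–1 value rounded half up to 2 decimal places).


R'=231/255≈0.9059, G'=21/255≈0.0824, B'=121/255≈0.4745
K = 1 - max(R',G',B') = 1 - 231/255 = 24/255 = 0.09411… → 0.09
(1-R'-K)/(1-K) simplifies to (max-R)/max with max = 231:
C = (231-231)/231 = 0/231 = 0 → 0.00
M = (231-21)/231 = 210/231 = 0.90909… → 0.91
Y = (231-121)/231 = 110/231 = 0.47619… → 0.48
= CMYK(0.00, 0.91, 0.48, 0.09)


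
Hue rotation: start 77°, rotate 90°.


New hue = (H + rotation) mod 360
New hue = (77 + 90) mod 360
= 167 mod 360
= 167°


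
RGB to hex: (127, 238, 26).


R = 127 → 7F (hex)
G = 238 → EE (hex)
B = 26 → 1A (hex)
Hex = #7FEE1A


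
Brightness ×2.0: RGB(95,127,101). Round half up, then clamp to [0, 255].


Multiply each channel by 2.0, round half up, clamp to [0, 255]
R: 95×2.0 = 190
G: 127×2.0 = 254
B: 101×2.0 = 202
= RGB(190, 254, 202)


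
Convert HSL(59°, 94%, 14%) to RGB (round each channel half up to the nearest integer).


H=59°, S=0.94, L=0.14
C = (1-|2L-1|)×S = (1-|-0.72|)×0.94 = 0.2632
H' = H/60 = 59/60 ≈ 0.9833; X = C×(1-|H' mod 2 - 1|) ≈ 0.2588
m = L - C/2 = 0.14 - 0.1316 = 0.0084
Sector ⌊H'⌋ = 0 → (R',G',B') = (0.2632, ≈0.2588, 0.0)
RGB = ((R'+m)×255, (G'+m)×255, (B'+m)×255) = (69.258, 68.1394, 2.142)
Round half up → RGB(69, 68, 2)


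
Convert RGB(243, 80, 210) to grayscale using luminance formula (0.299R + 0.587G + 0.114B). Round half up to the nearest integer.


Gray = 0.299×R + 0.587×G + 0.114×B
Gray = 0.299×243 + 0.587×80 + 0.114×210
Gray = 72.657 + 46.960 + 23.940
Gray = 143.557 → round half up → 144
Gray = 144


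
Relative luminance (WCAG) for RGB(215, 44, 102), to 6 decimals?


Linearize each channel (sRGB transfer function): c = v/255; c_lin = c/12.92 if c ≤ 0.04045, else ((c+0.055)/1.055)^2.4
  R: 215/255 ≈ 0.843137 > 0.04045 → ((0.843137+0.055)/1.055)^2.4 ≈ 0.679542
  G: 44/255 ≈ 0.172549 > 0.04045 → ((0.172549+0.055)/1.055)^2.4 ≈ 0.025187
  B: 102/255 ≈ 0.400000 > 0.04045 → ((0.400000+0.055)/1.055)^2.4 ≈ 0.132868
R_lin = 0.679542, G_lin = 0.025187, B_lin = 0.132868
L = 0.2126×R + 0.7152×G + 0.0722×B
L = 0.2126×0.679542 + 0.7152×0.025187 + 0.0722×0.132868
L ≈ 0.172077


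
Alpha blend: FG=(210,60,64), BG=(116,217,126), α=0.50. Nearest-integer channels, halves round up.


C = α×F + (1-α)×B, with 1-α = 0.50
R: 0.50×210 + 0.50×116 = 105.00 + 58.00 = 163.00 → 163
G: 0.50×60 + 0.50×217 = 30.00 + 108.50 = 138.50 → 139
B: 0.50×64 + 0.50×126 = 32.00 + 63.00 = 95.00 → 95
= RGB(163, 139, 95)
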